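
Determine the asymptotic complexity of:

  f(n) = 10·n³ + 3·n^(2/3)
O(n³)

The dominant term in 10·n³ + 3·n^(2/3) is 10·n³, which is Θ(n³).
Lower-order terms (3·n^(2/3)) are asymptotically negligible.
Constants are absorbed, so the tightest bound is O(n³).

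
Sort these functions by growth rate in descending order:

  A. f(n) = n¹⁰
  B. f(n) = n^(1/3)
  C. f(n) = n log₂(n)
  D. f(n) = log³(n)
A > C > B > D

Comparing growth rates:
A = n¹⁰ is O(n¹⁰)
C = n log₂(n) is O(n log n)
B = n^(1/3) is O(n^(1/3))
D = log³(n) is O(log³ n)

Therefore, the order from fastest to slowest is: A > C > B > D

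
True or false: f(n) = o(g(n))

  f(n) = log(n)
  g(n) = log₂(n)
False

f(n) = log(n) is O(log n), and g(n) = log₂(n) is O(log n).
Since they have the same growth rate, f(n) = o(g(n)) is false.
(f = o(g) requires f to grow strictly slower, not equal.)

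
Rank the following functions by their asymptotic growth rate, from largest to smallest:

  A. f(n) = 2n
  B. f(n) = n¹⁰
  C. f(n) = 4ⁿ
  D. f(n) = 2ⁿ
C > D > B > A

Comparing growth rates:
C = 4ⁿ is O(4ⁿ)
D = 2ⁿ is O(2ⁿ)
B = n¹⁰ is O(n¹⁰)
A = 2n is O(n)

Therefore, the order from fastest to slowest is: C > D > B > A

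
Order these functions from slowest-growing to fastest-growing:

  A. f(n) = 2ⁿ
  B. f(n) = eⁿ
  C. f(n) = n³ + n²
C < A < B

Comparing growth rates:
C = n³ + n² is O(n³)
A = 2ⁿ is O(2ⁿ)
B = eⁿ is O(eⁿ)

Therefore, the order from slowest to fastest is: C < A < B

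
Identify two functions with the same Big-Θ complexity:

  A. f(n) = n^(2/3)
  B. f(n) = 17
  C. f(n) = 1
B and C

Examining each function:
  A. n^(2/3) is O(n^(2/3))
  B. 17 is O(1)
  C. 1 is O(1)

Functions B and C both have the same complexity class.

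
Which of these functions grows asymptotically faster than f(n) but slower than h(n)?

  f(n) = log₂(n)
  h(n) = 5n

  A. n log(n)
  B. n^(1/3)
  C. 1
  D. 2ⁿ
B

We need g(n) with log₂(n) = o(g(n)) and g(n) = o(5n), i.e. O(log n) ≺ g ≺ O(n).
Check each option:
  A. n log(n) — O(n log n) does not grow strictly slower than h(n)
  B. n^(1/3) — O(n^(1/3)) is strictly between O(log n) and O(n) ✓
  C. 1 — O(1) does not grow strictly faster than f(n)
  D. 2ⁿ — O(2ⁿ) does not grow strictly slower than h(n)

Only option B (n^(1/3)) lies strictly between.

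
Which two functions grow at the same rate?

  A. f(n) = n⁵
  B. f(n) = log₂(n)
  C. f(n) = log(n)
B and C

Examining each function:
  A. n⁵ is O(n⁵)
  B. log₂(n) is O(log n)
  C. log(n) is O(log n)

Functions B and C both have the same complexity class.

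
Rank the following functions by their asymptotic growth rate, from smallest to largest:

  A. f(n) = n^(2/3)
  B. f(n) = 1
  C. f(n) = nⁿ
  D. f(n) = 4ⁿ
B < A < D < C

Comparing growth rates:
B = 1 is O(1)
A = n^(2/3) is O(n^(2/3))
D = 4ⁿ is O(4ⁿ)
C = nⁿ is O(nⁿ)

Therefore, the order from slowest to fastest is: B < A < D < C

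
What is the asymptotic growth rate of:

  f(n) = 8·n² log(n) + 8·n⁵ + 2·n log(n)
Θ(n⁵)

Order the terms by growth rate: 2·n log(n) ≺ 8·n² log(n) ≺ 8·n⁵.
The fastest-growing term 8·n⁵ dominates as n → ∞; dropping its constant factor gives Θ(n⁵).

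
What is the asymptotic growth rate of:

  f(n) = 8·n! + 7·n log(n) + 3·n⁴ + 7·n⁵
Θ(n!)

Order the terms by growth rate: 7·n log(n) ≺ 3·n⁴ ≺ 7·n⁵ ≺ 8·n!.
The fastest-growing term 8·n! dominates as n → ∞; dropping its constant factor gives Θ(n!).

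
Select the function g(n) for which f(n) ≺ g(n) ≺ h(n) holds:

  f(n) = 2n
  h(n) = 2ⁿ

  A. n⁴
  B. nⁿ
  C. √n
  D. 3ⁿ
A

We need g(n) with 2n = o(g(n)) and g(n) = o(2ⁿ), i.e. O(n) ≺ g ≺ O(2ⁿ).
Check each option:
  A. n⁴ — O(n⁴) is strictly between O(n) and O(2ⁿ) ✓
  B. nⁿ — O(nⁿ) does not grow strictly slower than h(n)
  C. √n — O(√n) does not grow strictly faster than f(n)
  D. 3ⁿ — O(3ⁿ) does not grow strictly slower than h(n)

Only option A (n⁴) lies strictly between.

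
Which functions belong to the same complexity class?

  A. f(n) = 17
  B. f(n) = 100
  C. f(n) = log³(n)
A and B

Examining each function:
  A. 17 is O(1)
  B. 100 is O(1)
  C. log³(n) is O(log³ n)

Functions A and B both have the same complexity class.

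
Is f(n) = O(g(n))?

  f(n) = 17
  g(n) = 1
True

f(n) = 17 and g(n) = 1 are both O(1).
Big-O permits equal growth rates (f ≤ c·g for some c), so f(n) = O(g(n)) is true.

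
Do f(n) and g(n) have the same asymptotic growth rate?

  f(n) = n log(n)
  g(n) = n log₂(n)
True

f(n) = n log(n) and g(n) = n log₂(n) are both O(n log n).
Since they have the same asymptotic growth rate, f(n) = Θ(g(n)) is true.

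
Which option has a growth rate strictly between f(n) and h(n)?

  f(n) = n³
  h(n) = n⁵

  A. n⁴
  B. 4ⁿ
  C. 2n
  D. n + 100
A

We need g(n) with n³ = o(g(n)) and g(n) = o(n⁵), i.e. O(n³) ≺ g ≺ O(n⁵).
Check each option:
  A. n⁴ — O(n⁴) is strictly between O(n³) and O(n⁵) ✓
  B. 4ⁿ — O(4ⁿ) does not grow strictly slower than h(n)
  C. 2n — O(n) does not grow strictly faster than f(n)
  D. n + 100 — O(n) does not grow strictly faster than f(n)

Only option A (n⁴) lies strictly between.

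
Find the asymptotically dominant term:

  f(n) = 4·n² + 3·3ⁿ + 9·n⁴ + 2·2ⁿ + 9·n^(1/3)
3·3ⁿ

Looking at each term:
  - 4·n² is O(n²)
  - 3·3ⁿ is O(3ⁿ)
  - 9·n⁴ is O(n⁴)
  - 2·2ⁿ is O(2ⁿ)
  - 9·n^(1/3) is O(n^(1/3))

The term 3·3ⁿ (O(3ⁿ)) grows fastest and dominates all others.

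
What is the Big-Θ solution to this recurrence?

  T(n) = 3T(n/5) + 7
Θ(n^log₅(3))

Master Theorem: a = 3, b = 5, f(n) = 7.
Compute the critical exponent d = log₅(3) = 0.683.
Compare f(n) = Θ(1) against n^d:
  k = 0 < d = 0.683, so f(n) = O(n^(d-ε)) — Case 1.
  The recursion cost dominates: T(n) = Θ(n^d) = Θ(n^log₅(3)).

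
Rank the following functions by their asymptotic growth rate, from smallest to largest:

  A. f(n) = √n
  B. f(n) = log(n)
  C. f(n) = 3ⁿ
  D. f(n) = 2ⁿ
B < A < D < C

Comparing growth rates:
B = log(n) is O(log n)
A = √n is O(√n)
D = 2ⁿ is O(2ⁿ)
C = 3ⁿ is O(3ⁿ)

Therefore, the order from slowest to fastest is: B < A < D < C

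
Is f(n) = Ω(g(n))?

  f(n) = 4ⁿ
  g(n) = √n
True

f(n) = 4ⁿ is O(4ⁿ), and g(n) = √n is O(√n).
Since O(4ⁿ) grows at least as fast as O(√n), f(n) = Ω(g(n)) is true.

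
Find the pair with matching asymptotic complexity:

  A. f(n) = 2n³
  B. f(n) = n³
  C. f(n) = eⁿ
A and B

Examining each function:
  A. 2n³ is O(n³)
  B. n³ is O(n³)
  C. eⁿ is O(eⁿ)

Functions A and B both have the same complexity class.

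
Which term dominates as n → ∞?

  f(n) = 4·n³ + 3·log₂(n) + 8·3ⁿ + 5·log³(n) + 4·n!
4·n!

Looking at each term:
  - 4·n³ is O(n³)
  - 3·log₂(n) is O(log n)
  - 8·3ⁿ is O(3ⁿ)
  - 5·log³(n) is O(log³ n)
  - 4·n! is O(n!)

The term 4·n! (O(n!)) grows fastest and dominates all others.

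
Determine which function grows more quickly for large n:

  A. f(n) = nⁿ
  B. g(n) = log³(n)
A

f(n) = nⁿ is O(nⁿ), while g(n) = log³(n) is O(log³ n).
Since O(nⁿ) grows faster than O(log³ n), f(n) dominates.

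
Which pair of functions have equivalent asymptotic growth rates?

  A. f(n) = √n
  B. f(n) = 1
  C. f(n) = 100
B and C

Examining each function:
  A. √n is O(√n)
  B. 1 is O(1)
  C. 100 is O(1)

Functions B and C both have the same complexity class.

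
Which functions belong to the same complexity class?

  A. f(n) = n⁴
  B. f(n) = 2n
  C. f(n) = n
B and C

Examining each function:
  A. n⁴ is O(n⁴)
  B. 2n is O(n)
  C. n is O(n)

Functions B and C both have the same complexity class.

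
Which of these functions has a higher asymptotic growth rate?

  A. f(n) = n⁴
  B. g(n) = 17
A

f(n) = n⁴ is O(n⁴), while g(n) = 17 is O(1).
Since O(n⁴) grows faster than O(1), f(n) dominates.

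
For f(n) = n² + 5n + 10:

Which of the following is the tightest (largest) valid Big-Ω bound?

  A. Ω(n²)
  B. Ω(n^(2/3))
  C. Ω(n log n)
A

f(n) = n² + 5n + 10 is Ω(n²).
All listed options are valid Big-Ω bounds (lower bounds),
but Ω(n²) is the tightest (largest valid bound).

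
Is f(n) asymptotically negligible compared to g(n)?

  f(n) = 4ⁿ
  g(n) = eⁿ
False

f(n) = 4ⁿ is O(4ⁿ), and g(n) = eⁿ is O(eⁿ).
Since O(4ⁿ) grows faster than or equal to O(eⁿ), f(n) = o(g(n)) is false.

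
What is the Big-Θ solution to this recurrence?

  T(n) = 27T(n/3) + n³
Θ(n³ log n)

Master Theorem: a = 27, b = 3, f(n) = n³.
Compute the critical exponent d = log₃(27) = 3.
Compare f(n) = Θ(n³) against n^d:
  k = 3 = d, so f(n) = Θ(n^d) — Case 2.
  Work is balanced across levels: T(n) = Θ(n^d log n) = Θ(n³ log n).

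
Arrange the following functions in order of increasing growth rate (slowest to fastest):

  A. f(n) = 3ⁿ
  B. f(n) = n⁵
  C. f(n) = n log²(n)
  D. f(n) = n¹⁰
C < B < D < A

Comparing growth rates:
C = n log²(n) is O(n log² n)
B = n⁵ is O(n⁵)
D = n¹⁰ is O(n¹⁰)
A = 3ⁿ is O(3ⁿ)

Therefore, the order from slowest to fastest is: C < B < D < A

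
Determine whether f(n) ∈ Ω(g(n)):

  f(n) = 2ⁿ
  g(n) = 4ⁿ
False

f(n) = 2ⁿ is O(2ⁿ), and g(n) = 4ⁿ is O(4ⁿ).
Since O(2ⁿ) grows slower than O(4ⁿ), f(n) = Ω(g(n)) is false.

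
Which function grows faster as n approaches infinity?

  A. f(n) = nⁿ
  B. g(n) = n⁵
A

f(n) = nⁿ is O(nⁿ), while g(n) = n⁵ is O(n⁵).
Since O(nⁿ) grows faster than O(n⁵), f(n) dominates.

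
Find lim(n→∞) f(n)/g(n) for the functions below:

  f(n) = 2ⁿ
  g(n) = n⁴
∞

Since 2ⁿ (O(2ⁿ)) grows faster than n⁴ (O(n⁴)),
the ratio f(n)/g(n) → ∞ as n → ∞.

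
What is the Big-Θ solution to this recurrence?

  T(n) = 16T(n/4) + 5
Θ(n²)

Master Theorem: a = 16, b = 4, f(n) = 5.
Compute the critical exponent d = log₄(16) = 2.
Compare f(n) = Θ(1) against n^d:
  k = 0 < d = 2, so f(n) = O(n^(d-ε)) — Case 1.
  The recursion cost dominates: T(n) = Θ(n^d) = Θ(n²).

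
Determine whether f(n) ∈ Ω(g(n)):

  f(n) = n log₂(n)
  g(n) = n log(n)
True

f(n) = n log₂(n) and g(n) = n log(n) are both O(n log n).
Big-Ω permits equal growth rates (f ≥ c·g for some c > 0), so f(n) = Ω(g(n)) is true.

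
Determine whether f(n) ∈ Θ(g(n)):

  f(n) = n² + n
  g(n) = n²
True

f(n) = n² + n and g(n) = n² are both O(n²).
Since they have the same asymptotic growth rate, f(n) = Θ(g(n)) is true.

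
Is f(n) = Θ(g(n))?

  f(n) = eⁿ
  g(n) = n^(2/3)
False

f(n) = eⁿ is O(eⁿ), and g(n) = n^(2/3) is O(n^(2/3)).
Since they have different growth rates, f(n) = Θ(g(n)) is false.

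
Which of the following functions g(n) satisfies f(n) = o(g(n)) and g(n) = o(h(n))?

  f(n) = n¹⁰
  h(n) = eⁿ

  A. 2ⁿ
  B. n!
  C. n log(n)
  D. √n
A

We need g(n) with n¹⁰ = o(g(n)) and g(n) = o(eⁿ), i.e. O(n¹⁰) ≺ g ≺ O(eⁿ).
Check each option:
  A. 2ⁿ — O(2ⁿ) is strictly between O(n¹⁰) and O(eⁿ) ✓
  B. n! — O(n!) does not grow strictly slower than h(n)
  C. n log(n) — O(n log n) does not grow strictly faster than f(n)
  D. √n — O(√n) does not grow strictly faster than f(n)

Only option A (2ⁿ) lies strictly between.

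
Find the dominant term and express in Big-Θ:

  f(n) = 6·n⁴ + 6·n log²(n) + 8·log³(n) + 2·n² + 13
Θ(n⁴)

Order the terms by growth rate: 13 ≺ 8·log³(n) ≺ 6·n log²(n) ≺ 2·n² ≺ 6·n⁴.
The fastest-growing term 6·n⁴ dominates as n → ∞; dropping its constant factor gives Θ(n⁴).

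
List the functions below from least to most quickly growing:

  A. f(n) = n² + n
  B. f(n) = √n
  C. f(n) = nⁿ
B < A < C

Comparing growth rates:
B = √n is O(√n)
A = n² + n is O(n²)
C = nⁿ is O(nⁿ)

Therefore, the order from slowest to fastest is: B < A < C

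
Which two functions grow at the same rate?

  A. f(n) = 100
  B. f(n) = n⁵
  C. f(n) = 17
A and C

Examining each function:
  A. 100 is O(1)
  B. n⁵ is O(n⁵)
  C. 17 is O(1)

Functions A and C both have the same complexity class.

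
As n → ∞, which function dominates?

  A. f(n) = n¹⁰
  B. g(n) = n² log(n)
A

f(n) = n¹⁰ is O(n¹⁰), while g(n) = n² log(n) is O(n² log n).
Since O(n¹⁰) grows faster than O(n² log n), f(n) dominates.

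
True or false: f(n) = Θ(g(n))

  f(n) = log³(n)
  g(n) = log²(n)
False

f(n) = log³(n) is O(log³ n), and g(n) = log²(n) is O(log² n).
Since they have different growth rates, f(n) = Θ(g(n)) is false.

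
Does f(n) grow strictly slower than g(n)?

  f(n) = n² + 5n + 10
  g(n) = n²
False

f(n) = n² + 5n + 10 is O(n²), and g(n) = n² is O(n²).
Since they have the same growth rate, f(n) = o(g(n)) is false.
(f = o(g) requires f to grow strictly slower, not equal.)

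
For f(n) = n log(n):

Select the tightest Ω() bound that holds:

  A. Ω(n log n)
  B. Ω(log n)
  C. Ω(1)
A

f(n) = n log(n) is Ω(n log n).
All listed options are valid Big-Ω bounds (lower bounds),
but Ω(n log n) is the tightest (largest valid bound).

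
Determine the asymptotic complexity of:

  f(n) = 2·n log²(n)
O(n log² n)

The dominant term in 2·n log²(n) is 2·n log²(n), which is Θ(n log² n).
Constants are absorbed, so the tightest bound is O(n log² n).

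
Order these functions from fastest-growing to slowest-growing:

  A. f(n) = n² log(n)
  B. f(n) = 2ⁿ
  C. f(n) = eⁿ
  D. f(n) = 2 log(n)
C > B > A > D

Comparing growth rates:
C = eⁿ is O(eⁿ)
B = 2ⁿ is O(2ⁿ)
A = n² log(n) is O(n² log n)
D = 2 log(n) is O(log n)

Therefore, the order from fastest to slowest is: C > B > A > D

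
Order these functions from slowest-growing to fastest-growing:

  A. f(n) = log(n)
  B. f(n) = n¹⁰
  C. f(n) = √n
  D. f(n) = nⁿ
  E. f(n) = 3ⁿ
A < C < B < E < D

Comparing growth rates:
A = log(n) is O(log n)
C = √n is O(√n)
B = n¹⁰ is O(n¹⁰)
E = 3ⁿ is O(3ⁿ)
D = nⁿ is O(nⁿ)

Therefore, the order from slowest to fastest is: A < C < B < E < D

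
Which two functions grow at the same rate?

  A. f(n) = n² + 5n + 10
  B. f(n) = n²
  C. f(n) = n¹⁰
A and B

Examining each function:
  A. n² + 5n + 10 is O(n²)
  B. n² is O(n²)
  C. n¹⁰ is O(n¹⁰)

Functions A and B both have the same complexity class.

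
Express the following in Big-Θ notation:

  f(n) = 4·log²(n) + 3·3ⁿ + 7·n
Θ(3ⁿ)

Order the terms by growth rate: 4·log²(n) ≺ 7·n ≺ 3·3ⁿ.
The fastest-growing term 3·3ⁿ dominates as n → ∞; dropping its constant factor gives Θ(3ⁿ).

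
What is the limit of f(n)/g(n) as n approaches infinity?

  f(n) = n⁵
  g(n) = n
∞

Since n⁵ (O(n⁵)) grows faster than n (O(n)),
the ratio f(n)/g(n) → ∞ as n → ∞.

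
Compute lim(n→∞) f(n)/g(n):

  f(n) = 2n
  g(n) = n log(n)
0

Since 2n (O(n)) grows slower than n log(n) (O(n log n)),
the ratio f(n)/g(n) → 0 as n → ∞.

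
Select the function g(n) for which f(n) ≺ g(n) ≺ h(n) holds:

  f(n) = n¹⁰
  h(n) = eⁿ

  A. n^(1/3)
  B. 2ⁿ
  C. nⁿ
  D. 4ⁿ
B

We need g(n) with n¹⁰ = o(g(n)) and g(n) = o(eⁿ), i.e. O(n¹⁰) ≺ g ≺ O(eⁿ).
Check each option:
  A. n^(1/3) — O(n^(1/3)) does not grow strictly faster than f(n)
  B. 2ⁿ — O(2ⁿ) is strictly between O(n¹⁰) and O(eⁿ) ✓
  C. nⁿ — O(nⁿ) does not grow strictly slower than h(n)
  D. 4ⁿ — O(4ⁿ) does not grow strictly slower than h(n)

Only option B (2ⁿ) lies strictly between.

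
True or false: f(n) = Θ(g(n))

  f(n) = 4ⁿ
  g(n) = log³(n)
False

f(n) = 4ⁿ is O(4ⁿ), and g(n) = log³(n) is O(log³ n).
Since they have different growth rates, f(n) = Θ(g(n)) is false.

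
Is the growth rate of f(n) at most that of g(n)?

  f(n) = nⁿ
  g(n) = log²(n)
False

f(n) = nⁿ is O(nⁿ), and g(n) = log²(n) is O(log² n).
Since O(nⁿ) grows faster than O(log² n), f(n) = O(g(n)) is false.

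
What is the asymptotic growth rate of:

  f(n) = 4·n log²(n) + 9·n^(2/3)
Θ(n log² n)

Order the terms by growth rate: 9·n^(2/3) ≺ 4·n log²(n).
The fastest-growing term 4·n log²(n) dominates as n → ∞; dropping its constant factor gives Θ(n log² n).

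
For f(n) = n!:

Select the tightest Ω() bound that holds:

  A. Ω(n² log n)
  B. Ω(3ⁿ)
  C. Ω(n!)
C

f(n) = n! is Ω(n!).
All listed options are valid Big-Ω bounds (lower bounds),
but Ω(n!) is the tightest (largest valid bound).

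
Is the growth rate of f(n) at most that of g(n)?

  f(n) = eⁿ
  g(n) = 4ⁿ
True

f(n) = eⁿ is O(eⁿ), and g(n) = 4ⁿ is O(4ⁿ).
Since O(eⁿ) ⊆ O(4ⁿ) (f grows no faster than g), f(n) = O(g(n)) is true.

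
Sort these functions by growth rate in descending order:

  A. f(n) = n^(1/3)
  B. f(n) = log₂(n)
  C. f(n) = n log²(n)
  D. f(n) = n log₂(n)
C > D > A > B

Comparing growth rates:
C = n log²(n) is O(n log² n)
D = n log₂(n) is O(n log n)
A = n^(1/3) is O(n^(1/3))
B = log₂(n) is O(log n)

Therefore, the order from fastest to slowest is: C > D > A > B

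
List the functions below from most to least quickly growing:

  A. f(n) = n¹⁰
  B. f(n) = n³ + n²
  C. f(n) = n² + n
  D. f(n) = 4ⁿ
D > A > B > C

Comparing growth rates:
D = 4ⁿ is O(4ⁿ)
A = n¹⁰ is O(n¹⁰)
B = n³ + n² is O(n³)
C = n² + n is O(n²)

Therefore, the order from fastest to slowest is: D > A > B > C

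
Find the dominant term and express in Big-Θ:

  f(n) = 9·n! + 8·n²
Θ(n!)

Order the terms by growth rate: 8·n² ≺ 9·n!.
The fastest-growing term 9·n! dominates as n → ∞; dropping its constant factor gives Θ(n!).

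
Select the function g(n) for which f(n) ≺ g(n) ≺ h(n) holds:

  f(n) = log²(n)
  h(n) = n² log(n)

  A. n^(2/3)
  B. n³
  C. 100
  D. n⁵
A

We need g(n) with log²(n) = o(g(n)) and g(n) = o(n² log(n)), i.e. O(log² n) ≺ g ≺ O(n² log n).
Check each option:
  A. n^(2/3) — O(n^(2/3)) is strictly between O(log² n) and O(n² log n) ✓
  B. n³ — O(n³) does not grow strictly slower than h(n)
  C. 100 — O(1) does not grow strictly faster than f(n)
  D. n⁵ — O(n⁵) does not grow strictly slower than h(n)

Only option A (n^(2/3)) lies strictly between.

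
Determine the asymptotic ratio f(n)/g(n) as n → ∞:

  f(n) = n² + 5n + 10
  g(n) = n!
0

Since n² + 5n + 10 (O(n²)) grows slower than n! (O(n!)),
the ratio f(n)/g(n) → 0 as n → ∞.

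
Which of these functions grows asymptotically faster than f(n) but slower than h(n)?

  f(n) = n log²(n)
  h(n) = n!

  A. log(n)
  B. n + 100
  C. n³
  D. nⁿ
C

We need g(n) with n log²(n) = o(g(n)) and g(n) = o(n!), i.e. O(n log² n) ≺ g ≺ O(n!).
Check each option:
  A. log(n) — O(log n) does not grow strictly faster than f(n)
  B. n + 100 — O(n) does not grow strictly faster than f(n)
  C. n³ — O(n³) is strictly between O(n log² n) and O(n!) ✓
  D. nⁿ — O(nⁿ) does not grow strictly slower than h(n)

Only option C (n³) lies strictly between.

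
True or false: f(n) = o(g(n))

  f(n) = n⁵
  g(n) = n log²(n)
False

f(n) = n⁵ is O(n⁵), and g(n) = n log²(n) is O(n log² n).
Since O(n⁵) grows faster than or equal to O(n log² n), f(n) = o(g(n)) is false.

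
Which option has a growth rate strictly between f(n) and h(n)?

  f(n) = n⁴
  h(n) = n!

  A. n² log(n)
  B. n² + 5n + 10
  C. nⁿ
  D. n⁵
D

We need g(n) with n⁴ = o(g(n)) and g(n) = o(n!), i.e. O(n⁴) ≺ g ≺ O(n!).
Check each option:
  A. n² log(n) — O(n² log n) does not grow strictly faster than f(n)
  B. n² + 5n + 10 — O(n²) does not grow strictly faster than f(n)
  C. nⁿ — O(nⁿ) does not grow strictly slower than h(n)
  D. n⁵ — O(n⁵) is strictly between O(n⁴) and O(n!) ✓

Only option D (n⁵) lies strictly between.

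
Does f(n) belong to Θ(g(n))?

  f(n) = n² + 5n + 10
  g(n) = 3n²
True

f(n) = n² + 5n + 10 and g(n) = 3n² are both O(n²).
Since they have the same asymptotic growth rate, f(n) = Θ(g(n)) is true.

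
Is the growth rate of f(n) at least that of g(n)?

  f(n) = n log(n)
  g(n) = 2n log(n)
True

f(n) = n log(n) and g(n) = 2n log(n) are both O(n log n).
Big-Ω permits equal growth rates (f ≥ c·g for some c > 0), so f(n) = Ω(g(n)) is true.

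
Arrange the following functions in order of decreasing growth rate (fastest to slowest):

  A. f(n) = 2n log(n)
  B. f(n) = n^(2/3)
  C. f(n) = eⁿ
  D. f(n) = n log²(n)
C > D > A > B

Comparing growth rates:
C = eⁿ is O(eⁿ)
D = n log²(n) is O(n log² n)
A = 2n log(n) is O(n log n)
B = n^(2/3) is O(n^(2/3))

Therefore, the order from fastest to slowest is: C > D > A > B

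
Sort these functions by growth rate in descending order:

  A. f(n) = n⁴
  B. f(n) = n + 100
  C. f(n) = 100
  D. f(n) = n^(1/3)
A > B > D > C

Comparing growth rates:
A = n⁴ is O(n⁴)
B = n + 100 is O(n)
D = n^(1/3) is O(n^(1/3))
C = 100 is O(1)

Therefore, the order from fastest to slowest is: A > B > D > C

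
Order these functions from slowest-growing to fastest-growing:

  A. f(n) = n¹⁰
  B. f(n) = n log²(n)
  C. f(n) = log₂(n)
C < B < A

Comparing growth rates:
C = log₂(n) is O(log n)
B = n log²(n) is O(n log² n)
A = n¹⁰ is O(n¹⁰)

Therefore, the order from slowest to fastest is: C < B < A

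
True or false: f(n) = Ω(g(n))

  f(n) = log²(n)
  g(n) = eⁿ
False

f(n) = log²(n) is O(log² n), and g(n) = eⁿ is O(eⁿ).
Since O(log² n) grows slower than O(eⁿ), f(n) = Ω(g(n)) is false.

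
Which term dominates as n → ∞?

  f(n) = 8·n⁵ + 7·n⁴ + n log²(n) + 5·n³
8·n⁵

Looking at each term:
  - 8·n⁵ is O(n⁵)
  - 7·n⁴ is O(n⁴)
  - n log²(n) is O(n log² n)
  - 5·n³ is O(n³)

The term 8·n⁵ (O(n⁵)) grows fastest and dominates all others.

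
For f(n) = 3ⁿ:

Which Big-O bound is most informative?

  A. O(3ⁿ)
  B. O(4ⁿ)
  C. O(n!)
A

f(n) = 3ⁿ is O(3ⁿ).
All listed options are valid Big-O bounds (upper bounds),
but O(3ⁿ) is the tightest (smallest valid bound).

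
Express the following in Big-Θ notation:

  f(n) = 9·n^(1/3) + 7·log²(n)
Θ(n^(1/3))

Order the terms by growth rate: 7·log²(n) ≺ 9·n^(1/3).
The fastest-growing term 9·n^(1/3) dominates as n → ∞; dropping its constant factor gives Θ(n^(1/3)).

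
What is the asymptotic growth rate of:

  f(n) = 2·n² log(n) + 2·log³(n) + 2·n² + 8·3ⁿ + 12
Θ(3ⁿ)

Order the terms by growth rate: 12 ≺ 2·log³(n) ≺ 2·n² ≺ 2·n² log(n) ≺ 8·3ⁿ.
The fastest-growing term 8·3ⁿ dominates as n → ∞; dropping its constant factor gives Θ(3ⁿ).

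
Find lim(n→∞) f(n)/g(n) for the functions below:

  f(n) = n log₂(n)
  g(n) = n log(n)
1/log(2)

Since n log₂(n) and n log(n) have the same growth rate (O(n log n)),
the ratio converges to a constant: 1/log(2).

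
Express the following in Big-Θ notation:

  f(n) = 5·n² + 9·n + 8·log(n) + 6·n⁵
Θ(n⁵)

Order the terms by growth rate: 8·log(n) ≺ 9·n ≺ 5·n² ≺ 6·n⁵.
The fastest-growing term 6·n⁵ dominates as n → ∞; dropping its constant factor gives Θ(n⁵).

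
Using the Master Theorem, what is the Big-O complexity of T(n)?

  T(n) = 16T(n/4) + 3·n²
Θ(n² log n)

Master Theorem: a = 16, b = 4, f(n) = 3·n².
Compute the critical exponent d = log₄(16) = 2.
Compare f(n) = Θ(n²) against n^d:
  k = 2 = d, so f(n) = Θ(n^d) — Case 2.
  Work is balanced across levels: T(n) = Θ(n^d log n) = Θ(n² log n).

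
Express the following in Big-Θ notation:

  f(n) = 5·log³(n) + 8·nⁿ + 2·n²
Θ(nⁿ)

Order the terms by growth rate: 5·log³(n) ≺ 2·n² ≺ 8·nⁿ.
The fastest-growing term 8·nⁿ dominates as n → ∞; dropping its constant factor gives Θ(nⁿ).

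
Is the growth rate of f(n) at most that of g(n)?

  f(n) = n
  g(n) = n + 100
True

f(n) = n and g(n) = n + 100 are both O(n).
Big-O permits equal growth rates (f ≤ c·g for some c), so f(n) = O(g(n)) is true.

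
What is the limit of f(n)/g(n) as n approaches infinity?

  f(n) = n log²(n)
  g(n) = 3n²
0

Since n log²(n) (O(n log² n)) grows slower than 3n² (O(n²)),
the ratio f(n)/g(n) → 0 as n → ∞.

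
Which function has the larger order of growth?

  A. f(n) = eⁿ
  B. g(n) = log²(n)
A

f(n) = eⁿ is O(eⁿ), while g(n) = log²(n) is O(log² n).
Since O(eⁿ) grows faster than O(log² n), f(n) dominates.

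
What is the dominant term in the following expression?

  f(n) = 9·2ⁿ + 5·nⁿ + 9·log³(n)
5·nⁿ

Looking at each term:
  - 9·2ⁿ is O(2ⁿ)
  - 5·nⁿ is O(nⁿ)
  - 9·log³(n) is O(log³ n)

The term 5·nⁿ (O(nⁿ)) grows fastest and dominates all others.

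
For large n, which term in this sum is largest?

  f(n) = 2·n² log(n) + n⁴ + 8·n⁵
8·n⁵

Looking at each term:
  - 2·n² log(n) is O(n² log n)
  - n⁴ is O(n⁴)
  - 8·n⁵ is O(n⁵)

The term 8·n⁵ (O(n⁵)) grows fastest and dominates all others.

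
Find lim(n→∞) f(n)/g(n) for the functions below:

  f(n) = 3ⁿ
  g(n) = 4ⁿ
0

Since 3ⁿ (O(3ⁿ)) grows slower than 4ⁿ (O(4ⁿ)),
the ratio f(n)/g(n) → 0 as n → ∞.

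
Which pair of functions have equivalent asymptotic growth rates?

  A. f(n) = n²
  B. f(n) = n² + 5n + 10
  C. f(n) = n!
A and B

Examining each function:
  A. n² is O(n²)
  B. n² + 5n + 10 is O(n²)
  C. n! is O(n!)

Functions A and B both have the same complexity class.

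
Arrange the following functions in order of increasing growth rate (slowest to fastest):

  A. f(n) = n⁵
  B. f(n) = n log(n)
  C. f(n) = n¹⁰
B < A < C

Comparing growth rates:
B = n log(n) is O(n log n)
A = n⁵ is O(n⁵)
C = n¹⁰ is O(n¹⁰)

Therefore, the order from slowest to fastest is: B < A < C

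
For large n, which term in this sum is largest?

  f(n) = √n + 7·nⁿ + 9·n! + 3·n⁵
7·nⁿ

Looking at each term:
  - √n is O(√n)
  - 7·nⁿ is O(nⁿ)
  - 9·n! is O(n!)
  - 3·n⁵ is O(n⁵)

The term 7·nⁿ (O(nⁿ)) grows fastest and dominates all others.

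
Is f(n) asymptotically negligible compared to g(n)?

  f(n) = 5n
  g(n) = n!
True

f(n) = 5n is O(n), and g(n) = n! is O(n!).
Since O(n) grows strictly slower than O(n!), f(n) = o(g(n)) is true.
This means lim(n→∞) f(n)/g(n) = 0.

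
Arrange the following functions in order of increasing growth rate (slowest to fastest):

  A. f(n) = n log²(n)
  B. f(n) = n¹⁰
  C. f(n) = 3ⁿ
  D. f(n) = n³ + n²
A < D < B < C

Comparing growth rates:
A = n log²(n) is O(n log² n)
D = n³ + n² is O(n³)
B = n¹⁰ is O(n¹⁰)
C = 3ⁿ is O(3ⁿ)

Therefore, the order from slowest to fastest is: A < D < B < C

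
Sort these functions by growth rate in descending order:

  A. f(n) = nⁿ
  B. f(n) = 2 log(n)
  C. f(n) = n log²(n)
A > C > B

Comparing growth rates:
A = nⁿ is O(nⁿ)
C = n log²(n) is O(n log² n)
B = 2 log(n) is O(log n)

Therefore, the order from fastest to slowest is: A > C > B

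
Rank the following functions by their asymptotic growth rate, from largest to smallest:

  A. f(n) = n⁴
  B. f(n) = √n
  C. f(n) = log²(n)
A > B > C

Comparing growth rates:
A = n⁴ is O(n⁴)
B = √n is O(√n)
C = log²(n) is O(log² n)

Therefore, the order from fastest to slowest is: A > B > C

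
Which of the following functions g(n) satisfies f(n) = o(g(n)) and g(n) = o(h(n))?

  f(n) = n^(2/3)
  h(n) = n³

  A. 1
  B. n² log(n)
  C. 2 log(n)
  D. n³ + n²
B

We need g(n) with n^(2/3) = o(g(n)) and g(n) = o(n³), i.e. O(n^(2/3)) ≺ g ≺ O(n³).
Check each option:
  A. 1 — O(1) does not grow strictly faster than f(n)
  B. n² log(n) — O(n² log n) is strictly between O(n^(2/3)) and O(n³) ✓
  C. 2 log(n) — O(log n) does not grow strictly faster than f(n)
  D. n³ + n² — O(n³) does not grow strictly slower than h(n)

Only option B (n² log(n)) lies strictly between.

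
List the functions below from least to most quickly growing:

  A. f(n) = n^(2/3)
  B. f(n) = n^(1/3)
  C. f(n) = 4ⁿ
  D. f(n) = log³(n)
D < B < A < C

Comparing growth rates:
D = log³(n) is O(log³ n)
B = n^(1/3) is O(n^(1/3))
A = n^(2/3) is O(n^(2/3))
C = 4ⁿ is O(4ⁿ)

Therefore, the order from slowest to fastest is: D < B < A < C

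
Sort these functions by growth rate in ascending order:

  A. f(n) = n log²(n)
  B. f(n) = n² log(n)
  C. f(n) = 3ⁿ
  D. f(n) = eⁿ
A < B < D < C

Comparing growth rates:
A = n log²(n) is O(n log² n)
B = n² log(n) is O(n² log n)
D = eⁿ is O(eⁿ)
C = 3ⁿ is O(3ⁿ)

Therefore, the order from slowest to fastest is: A < B < D < C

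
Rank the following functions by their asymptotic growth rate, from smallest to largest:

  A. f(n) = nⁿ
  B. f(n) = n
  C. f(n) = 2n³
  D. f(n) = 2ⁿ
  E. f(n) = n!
B < C < D < E < A

Comparing growth rates:
B = n is O(n)
C = 2n³ is O(n³)
D = 2ⁿ is O(2ⁿ)
E = n! is O(n!)
A = nⁿ is O(nⁿ)

Therefore, the order from slowest to fastest is: B < C < D < E < A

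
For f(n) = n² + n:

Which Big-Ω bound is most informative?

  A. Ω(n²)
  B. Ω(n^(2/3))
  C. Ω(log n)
A

f(n) = n² + n is Ω(n²).
All listed options are valid Big-Ω bounds (lower bounds),
but Ω(n²) is the tightest (largest valid bound).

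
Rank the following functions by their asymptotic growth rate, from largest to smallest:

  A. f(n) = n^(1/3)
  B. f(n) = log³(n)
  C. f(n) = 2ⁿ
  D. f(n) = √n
C > D > A > B

Comparing growth rates:
C = 2ⁿ is O(2ⁿ)
D = √n is O(√n)
A = n^(1/3) is O(n^(1/3))
B = log³(n) is O(log³ n)

Therefore, the order from fastest to slowest is: C > D > A > B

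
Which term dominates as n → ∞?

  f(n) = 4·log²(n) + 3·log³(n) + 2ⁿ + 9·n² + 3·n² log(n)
2ⁿ

Looking at each term:
  - 4·log²(n) is O(log² n)
  - 3·log³(n) is O(log³ n)
  - 2ⁿ is O(2ⁿ)
  - 9·n² is O(n²)
  - 3·n² log(n) is O(n² log n)

The term 2ⁿ (O(2ⁿ)) grows fastest and dominates all others.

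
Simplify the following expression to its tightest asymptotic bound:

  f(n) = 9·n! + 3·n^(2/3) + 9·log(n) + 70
Θ(n!)

Order the terms by growth rate: 70 ≺ 9·log(n) ≺ 3·n^(2/3) ≺ 9·n!.
The fastest-growing term 9·n! dominates as n → ∞; dropping its constant factor gives Θ(n!).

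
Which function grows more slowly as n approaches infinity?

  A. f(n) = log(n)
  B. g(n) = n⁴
A

f(n) = log(n) is O(log n), while g(n) = n⁴ is O(n⁴).
Since O(log n) grows slower than O(n⁴), f(n) is dominated.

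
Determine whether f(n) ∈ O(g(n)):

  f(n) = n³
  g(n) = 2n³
True

f(n) = n³ and g(n) = 2n³ are both O(n³).
Big-O permits equal growth rates (f ≤ c·g for some c), so f(n) = O(g(n)) is true.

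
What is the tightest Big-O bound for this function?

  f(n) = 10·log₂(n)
O(log n)

The dominant term in 10·log₂(n) is 10·log₂(n), which is Θ(log n).
Constants are absorbed, so the tightest bound is O(log n).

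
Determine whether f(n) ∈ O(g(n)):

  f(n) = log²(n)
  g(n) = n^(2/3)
True

f(n) = log²(n) is O(log² n), and g(n) = n^(2/3) is O(n^(2/3)).
Since O(log² n) ⊆ O(n^(2/3)) (f grows no faster than g), f(n) = O(g(n)) is true.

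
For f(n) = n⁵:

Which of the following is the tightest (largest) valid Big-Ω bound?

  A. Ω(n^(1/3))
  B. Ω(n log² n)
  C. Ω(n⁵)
C

f(n) = n⁵ is Ω(n⁵).
All listed options are valid Big-Ω bounds (lower bounds),
but Ω(n⁵) is the tightest (largest valid bound).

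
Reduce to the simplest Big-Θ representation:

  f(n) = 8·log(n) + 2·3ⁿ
Θ(3ⁿ)

Order the terms by growth rate: 8·log(n) ≺ 2·3ⁿ.
The fastest-growing term 2·3ⁿ dominates as n → ∞; dropping its constant factor gives Θ(3ⁿ).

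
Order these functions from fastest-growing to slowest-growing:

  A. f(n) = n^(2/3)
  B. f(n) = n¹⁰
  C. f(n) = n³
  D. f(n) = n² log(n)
B > C > D > A

Comparing growth rates:
B = n¹⁰ is O(n¹⁰)
C = n³ is O(n³)
D = n² log(n) is O(n² log n)
A = n^(2/3) is O(n^(2/3))

Therefore, the order from fastest to slowest is: B > C > D > A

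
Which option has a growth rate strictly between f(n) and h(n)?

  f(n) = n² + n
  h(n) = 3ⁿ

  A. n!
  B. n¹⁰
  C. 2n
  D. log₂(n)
B

We need g(n) with n² + n = o(g(n)) and g(n) = o(3ⁿ), i.e. O(n²) ≺ g ≺ O(3ⁿ).
Check each option:
  A. n! — O(n!) does not grow strictly slower than h(n)
  B. n¹⁰ — O(n¹⁰) is strictly between O(n²) and O(3ⁿ) ✓
  C. 2n — O(n) does not grow strictly faster than f(n)
  D. log₂(n) — O(log n) does not grow strictly faster than f(n)

Only option B (n¹⁰) lies strictly between.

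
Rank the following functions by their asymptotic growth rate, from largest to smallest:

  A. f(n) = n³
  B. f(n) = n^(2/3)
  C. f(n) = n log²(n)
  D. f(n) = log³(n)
A > C > B > D

Comparing growth rates:
A = n³ is O(n³)
C = n log²(n) is O(n log² n)
B = n^(2/3) is O(n^(2/3))
D = log³(n) is O(log³ n)

Therefore, the order from fastest to slowest is: A > C > B > D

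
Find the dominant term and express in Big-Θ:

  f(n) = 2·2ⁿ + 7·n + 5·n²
Θ(2ⁿ)

Order the terms by growth rate: 7·n ≺ 5·n² ≺ 2·2ⁿ.
The fastest-growing term 2·2ⁿ dominates as n → ∞; dropping its constant factor gives Θ(2ⁿ).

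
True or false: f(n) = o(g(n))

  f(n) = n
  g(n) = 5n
False

f(n) = n is O(n), and g(n) = 5n is O(n).
Since they have the same growth rate, f(n) = o(g(n)) is false.
(f = o(g) requires f to grow strictly slower, not equal.)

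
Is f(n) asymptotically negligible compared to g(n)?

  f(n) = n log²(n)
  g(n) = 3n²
True

f(n) = n log²(n) is O(n log² n), and g(n) = 3n² is O(n²).
Since O(n log² n) grows strictly slower than O(n²), f(n) = o(g(n)) is true.
This means lim(n→∞) f(n)/g(n) = 0.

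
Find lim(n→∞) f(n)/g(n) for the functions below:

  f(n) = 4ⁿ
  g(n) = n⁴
∞

Since 4ⁿ (O(4ⁿ)) grows faster than n⁴ (O(n⁴)),
the ratio f(n)/g(n) → ∞ as n → ∞.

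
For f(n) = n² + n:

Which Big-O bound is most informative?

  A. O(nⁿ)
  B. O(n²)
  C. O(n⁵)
B

f(n) = n² + n is O(n²).
All listed options are valid Big-O bounds (upper bounds),
but O(n²) is the tightest (smallest valid bound).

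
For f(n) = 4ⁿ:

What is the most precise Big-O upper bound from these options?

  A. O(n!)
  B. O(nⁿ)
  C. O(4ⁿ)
C

f(n) = 4ⁿ is O(4ⁿ).
All listed options are valid Big-O bounds (upper bounds),
but O(4ⁿ) is the tightest (smallest valid bound).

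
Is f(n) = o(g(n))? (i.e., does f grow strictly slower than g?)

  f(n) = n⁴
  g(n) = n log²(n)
False

f(n) = n⁴ is O(n⁴), and g(n) = n log²(n) is O(n log² n).
Since O(n⁴) grows faster than or equal to O(n log² n), f(n) = o(g(n)) is false.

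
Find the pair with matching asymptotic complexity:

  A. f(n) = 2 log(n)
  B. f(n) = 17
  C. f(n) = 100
B and C

Examining each function:
  A. 2 log(n) is O(log n)
  B. 17 is O(1)
  C. 100 is O(1)

Functions B and C both have the same complexity class.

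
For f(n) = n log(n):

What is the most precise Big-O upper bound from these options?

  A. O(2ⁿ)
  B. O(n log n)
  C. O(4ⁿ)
B

f(n) = n log(n) is O(n log n).
All listed options are valid Big-O bounds (upper bounds),
but O(n log n) is the tightest (smallest valid bound).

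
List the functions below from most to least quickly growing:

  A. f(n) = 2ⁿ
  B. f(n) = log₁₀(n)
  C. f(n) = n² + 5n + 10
A > C > B

Comparing growth rates:
A = 2ⁿ is O(2ⁿ)
C = n² + 5n + 10 is O(n²)
B = log₁₀(n) is O(log n)

Therefore, the order from fastest to slowest is: A > C > B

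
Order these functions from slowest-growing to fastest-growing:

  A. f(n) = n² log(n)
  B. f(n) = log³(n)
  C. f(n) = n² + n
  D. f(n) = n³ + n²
B < C < A < D

Comparing growth rates:
B = log³(n) is O(log³ n)
C = n² + n is O(n²)
A = n² log(n) is O(n² log n)
D = n³ + n² is O(n³)

Therefore, the order from slowest to fastest is: B < C < A < D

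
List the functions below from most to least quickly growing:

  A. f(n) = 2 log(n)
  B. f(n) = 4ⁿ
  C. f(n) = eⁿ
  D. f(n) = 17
B > C > A > D

Comparing growth rates:
B = 4ⁿ is O(4ⁿ)
C = eⁿ is O(eⁿ)
A = 2 log(n) is O(log n)
D = 17 is O(1)

Therefore, the order from fastest to slowest is: B > C > A > D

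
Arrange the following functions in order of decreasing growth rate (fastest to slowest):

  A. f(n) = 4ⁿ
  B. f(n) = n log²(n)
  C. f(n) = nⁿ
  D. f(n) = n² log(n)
C > A > D > B

Comparing growth rates:
C = nⁿ is O(nⁿ)
A = 4ⁿ is O(4ⁿ)
D = n² log(n) is O(n² log n)
B = n log²(n) is O(n log² n)

Therefore, the order from fastest to slowest is: C > A > D > B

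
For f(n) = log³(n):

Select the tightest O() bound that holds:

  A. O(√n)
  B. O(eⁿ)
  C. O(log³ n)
C

f(n) = log³(n) is O(log³ n).
All listed options are valid Big-O bounds (upper bounds),
but O(log³ n) is the tightest (smallest valid bound).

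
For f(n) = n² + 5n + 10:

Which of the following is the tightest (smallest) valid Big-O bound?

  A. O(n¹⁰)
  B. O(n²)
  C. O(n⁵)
B

f(n) = n² + 5n + 10 is O(n²).
All listed options are valid Big-O bounds (upper bounds),
but O(n²) is the tightest (smallest valid bound).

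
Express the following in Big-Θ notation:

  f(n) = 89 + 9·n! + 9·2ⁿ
Θ(n!)

Order the terms by growth rate: 89 ≺ 9·2ⁿ ≺ 9·n!.
The fastest-growing term 9·n! dominates as n → ∞; dropping its constant factor gives Θ(n!).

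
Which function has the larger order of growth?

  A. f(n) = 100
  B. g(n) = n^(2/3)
B

f(n) = 100 is O(1), while g(n) = n^(2/3) is O(n^(2/3)).
Since O(n^(2/3)) grows faster than O(1), g(n) dominates.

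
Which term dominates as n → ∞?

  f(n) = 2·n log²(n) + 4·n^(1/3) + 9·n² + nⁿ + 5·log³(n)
nⁿ

Looking at each term:
  - 2·n log²(n) is O(n log² n)
  - 4·n^(1/3) is O(n^(1/3))
  - 9·n² is O(n²)
  - nⁿ is O(nⁿ)
  - 5·log³(n) is O(log³ n)

The term nⁿ (O(nⁿ)) grows fastest and dominates all others.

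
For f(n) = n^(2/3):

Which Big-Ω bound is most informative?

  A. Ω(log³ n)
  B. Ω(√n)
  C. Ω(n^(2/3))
C

f(n) = n^(2/3) is Ω(n^(2/3)).
All listed options are valid Big-Ω bounds (lower bounds),
but Ω(n^(2/3)) is the tightest (largest valid bound).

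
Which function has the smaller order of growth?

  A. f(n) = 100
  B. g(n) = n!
A

f(n) = 100 is O(1), while g(n) = n! is O(n!).
Since O(1) grows slower than O(n!), f(n) is dominated.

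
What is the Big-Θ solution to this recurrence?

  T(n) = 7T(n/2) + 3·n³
Θ(n³)

Master Theorem: a = 7, b = 2, f(n) = 3·n³.
Compute the critical exponent d = log₂(7) = 2.807.
Compare f(n) = Θ(n³) against n^d:
  k = 3 > d = 2.807, so f(n) = Ω(n^(d+ε)) — Case 3.
  Regularity: a·(n/b)^3/n^3 = a/b^3 = 7/8 < 1 ✓.
  The top-level work dominates: T(n) = Θ(f(n)) = Θ(n³).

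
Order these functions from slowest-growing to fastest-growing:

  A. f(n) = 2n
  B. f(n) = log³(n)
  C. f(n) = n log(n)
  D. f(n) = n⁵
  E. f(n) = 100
E < B < A < C < D

Comparing growth rates:
E = 100 is O(1)
B = log³(n) is O(log³ n)
A = 2n is O(n)
C = n log(n) is O(n log n)
D = n⁵ is O(n⁵)

Therefore, the order from slowest to fastest is: E < B < A < C < D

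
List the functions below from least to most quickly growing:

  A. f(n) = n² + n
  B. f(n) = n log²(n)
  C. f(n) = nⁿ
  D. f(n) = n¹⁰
B < A < D < C

Comparing growth rates:
B = n log²(n) is O(n log² n)
A = n² + n is O(n²)
D = n¹⁰ is O(n¹⁰)
C = nⁿ is O(nⁿ)

Therefore, the order from slowest to fastest is: B < A < D < C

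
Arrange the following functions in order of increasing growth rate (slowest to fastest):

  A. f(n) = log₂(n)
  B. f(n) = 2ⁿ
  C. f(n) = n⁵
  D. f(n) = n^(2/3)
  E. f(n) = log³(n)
A < E < D < C < B

Comparing growth rates:
A = log₂(n) is O(log n)
E = log³(n) is O(log³ n)
D = n^(2/3) is O(n^(2/3))
C = n⁵ is O(n⁵)
B = 2ⁿ is O(2ⁿ)

Therefore, the order from slowest to fastest is: A < E < D < C < B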